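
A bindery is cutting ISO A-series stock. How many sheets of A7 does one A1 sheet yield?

64

Each ISO step halves the sheet: 1 × A1 → 2 × A2 → 4 × A3 → 8 × A4 → …
From A1 to A7 is 6 halving steps: 2^6 = 64.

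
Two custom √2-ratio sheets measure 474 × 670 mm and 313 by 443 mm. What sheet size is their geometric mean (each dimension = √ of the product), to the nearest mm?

385 × 545 mm

Short side: √(474 · 313) = √148362 ≈ 385.2 → 385 mm
Long side: √(670 · 443) = √296810 ≈ 544.8 → 545 mm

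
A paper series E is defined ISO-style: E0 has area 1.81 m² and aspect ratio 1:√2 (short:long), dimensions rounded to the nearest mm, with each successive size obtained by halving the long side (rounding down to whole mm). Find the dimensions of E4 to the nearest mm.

Let E0's short side be w mm. w · w√2 = 1.81 m² = 1,810,000 mm², so w ≈ 1131.3 mm and w√2 ≈ 1599.9 mm → E0 = 1131 × 1600 mm.
E1: ⌊1600/2⌋ × 1131 = 800 × 1131 mm
E2: ⌊1131/2⌋ × 800 = 565 × 800 mm
E3: ⌊800/2⌋ × 565 = 400 × 565 mm
E4: ⌊565/2⌋ × 400 = 282 × 400 mm

282 × 400 mm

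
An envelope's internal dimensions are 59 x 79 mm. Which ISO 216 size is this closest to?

C8 (57 × 81 mm)

Aspect ratio 79/59 ≈ 1.339 (ISO target is √2 ≈ 1.414).
In the C-series (envelope sizes, between A and B): C8 = 57 × 81 mm.
Off by 4 mm total — nearest standard size.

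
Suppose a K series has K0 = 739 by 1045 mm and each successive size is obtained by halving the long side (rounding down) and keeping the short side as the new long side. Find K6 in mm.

92 × 130 mm

K1: ⌊1045/2⌋ × 739 = 522 × 739 mm
K2: ⌊739/2⌋ × 522 = 369 × 522 mm
K3: ⌊522/2⌋ × 369 = 261 × 369 mm
K4: ⌊369/2⌋ × 261 = 184 × 261 mm
K5: ⌊261/2⌋ × 184 = 130 × 184 mm
K6: ⌊184/2⌋ × 130 = 92 × 130 mm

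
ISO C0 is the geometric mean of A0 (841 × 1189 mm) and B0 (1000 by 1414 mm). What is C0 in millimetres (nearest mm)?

917 × 1297 mm

Short: √(841 · 1000) = √841000 ≈ 917.1 mm.
Long: √(1189 · 1414) = √1681246 ≈ 1296.6 mm.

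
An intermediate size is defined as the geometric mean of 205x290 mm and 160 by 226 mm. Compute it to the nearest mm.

181 × 256 mm

Short side: √(205 · 160) = √32800 ≈ 181.1 → 181 mm
Long side: √(290 · 226) = √65540 ≈ 256.0 → 256 mm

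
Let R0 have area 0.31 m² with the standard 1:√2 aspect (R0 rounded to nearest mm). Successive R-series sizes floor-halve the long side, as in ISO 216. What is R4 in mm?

Let R0's short side be w mm. w · w√2 = 0.31 m² = 310,000 mm², so w ≈ 468.2 mm and w√2 ≈ 662.1 mm → R0 = 468 × 662 mm.
R1: ⌊662/2⌋ × 468 = 331 × 468 mm
R2: ⌊468/2⌋ × 331 = 234 × 331 mm
R3: ⌊331/2⌋ × 234 = 165 × 234 mm
R4: ⌊234/2⌋ × 165 = 117 × 165 mm

117 × 165 mm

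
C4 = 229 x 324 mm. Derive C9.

40 × 57 mm

C5: ⌊324/2⌋ × 229 = 162 × 229 mm
C6: ⌊229/2⌋ × 162 = 114 × 162 mm
C7: ⌊162/2⌋ × 114 = 81 × 114 mm
C8: ⌊114/2⌋ × 81 = 57 × 81 mm
C9: ⌊81/2⌋ × 57 = 40 × 57 mm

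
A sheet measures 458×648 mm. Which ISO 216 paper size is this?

C2 (458 × 648 mm)

Aspect ratio 648/458 ≈ 1.415 — close to the ISO √2 ≈ 1.414.
In the C-series (envelope sizes, between A and B): C2 = 458 × 648 mm.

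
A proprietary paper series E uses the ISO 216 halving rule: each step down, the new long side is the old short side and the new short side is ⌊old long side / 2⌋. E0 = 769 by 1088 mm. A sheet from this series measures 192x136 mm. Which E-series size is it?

E5

E0: 769 × 1088 mm
E1: 544 × 769 mm
E2: 384 × 544 mm
E3: 272 × 384 mm
E4: 192 × 272 mm
E5: 136 × 192 mm
E6: 96 × 136 mm
→ matches E5.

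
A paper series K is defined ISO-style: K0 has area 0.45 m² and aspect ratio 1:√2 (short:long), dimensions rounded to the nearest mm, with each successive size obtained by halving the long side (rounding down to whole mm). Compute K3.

Let K0's short side be w mm. w · w√2 = 0.45 m² = 450,000 mm², so w ≈ 564.1 mm and w√2 ≈ 797.7 mm → K0 = 564 × 798 mm.
K1: ⌊798/2⌋ × 564 = 399 × 564 mm
K2: ⌊564/2⌋ × 399 = 282 × 399 mm
K3: ⌊399/2⌋ × 282 = 199 × 282 mm

199 × 282 mm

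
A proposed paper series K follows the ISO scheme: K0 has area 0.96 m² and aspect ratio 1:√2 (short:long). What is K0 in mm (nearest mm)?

824 × 1165 mm

Let the short side be w mm. Then w · w√2 = 0.96 m² = 960,000 mm².
w² = 960,000/√2, so w ≈ 823.9 mm; long side = w√2 ≈ 1165.2 mm.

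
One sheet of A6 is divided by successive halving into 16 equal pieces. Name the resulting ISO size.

16 = 2^4, so 4 halving steps.
A6 → A7 → … → A10 after 4 steps.

A10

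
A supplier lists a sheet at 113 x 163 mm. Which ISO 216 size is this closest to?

Aspect ratio 163/113 ≈ 1.442 (ISO target is √2 ≈ 1.414).
In the C-series (envelope sizes, between A and B): C6 = 114 × 162 mm.
Off by 2 mm total — nearest standard size.

C6 (114 × 162 mm)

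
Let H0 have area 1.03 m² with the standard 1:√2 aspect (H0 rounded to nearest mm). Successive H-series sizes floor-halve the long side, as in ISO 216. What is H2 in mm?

426 × 603 mm

Let H0's short side be w mm. w · w√2 = 1.03 m² = 1,030,000 mm², so w ≈ 853.4 mm and w√2 ≈ 1206.9 mm → H0 = 853 × 1207 mm.
H1: ⌊1207/2⌋ × 853 = 603 × 853 mm
H2: ⌊853/2⌋ × 603 = 426 × 603 mm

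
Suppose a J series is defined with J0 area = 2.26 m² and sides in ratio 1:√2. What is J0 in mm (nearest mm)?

1264 × 1788 mm

Let the short side be w mm. Then w · w√2 = 2.26 m² = 2,260,000 mm².
w² = 2,260,000/√2, so w ≈ 1264.1 mm; long side = w√2 ≈ 1787.8 mm.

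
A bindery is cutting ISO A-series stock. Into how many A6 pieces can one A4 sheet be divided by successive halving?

Each ISO step halves the sheet: 1 × A4 → 2 × A5 → 4 × A6
From A4 to A6 is 2 halving steps: 2^2 = 4.

4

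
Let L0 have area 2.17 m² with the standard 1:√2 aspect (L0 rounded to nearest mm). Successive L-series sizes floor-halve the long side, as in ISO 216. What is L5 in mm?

219 × 309 mm

Let L0's short side be w mm. w · w√2 = 2.17 m² = 2,170,000 mm², so w ≈ 1238.7 mm and w√2 ≈ 1751.8 mm → L0 = 1239 × 1752 mm.
L1: ⌊1752/2⌋ × 1239 = 876 × 1239 mm
L2: ⌊1239/2⌋ × 876 = 619 × 876 mm
L3: ⌊876/2⌋ × 619 = 438 × 619 mm
L4: ⌊619/2⌋ × 438 = 309 × 438 mm
L5: ⌊438/2⌋ × 309 = 219 × 309 mm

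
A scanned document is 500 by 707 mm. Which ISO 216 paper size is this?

Aspect ratio 707/500 ≈ 1.414 — close to the ISO √2 ≈ 1.414.
In the B-series (B0 = 1000 × 1414 mm): B2 = 500 × 707 mm.

B2 (500 × 707 mm)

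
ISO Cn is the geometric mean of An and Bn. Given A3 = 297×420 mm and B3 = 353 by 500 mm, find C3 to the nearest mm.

324 × 458 mm

Short side: √(297 · 353) = √104841 ≈ 323.8 → 324 mm
Long side: √(420 · 500) = √210000 ≈ 458.3 → 458 mm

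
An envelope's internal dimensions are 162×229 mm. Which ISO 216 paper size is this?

Aspect ratio 229/162 ≈ 1.414 — close to the ISO √2 ≈ 1.414.
In the C-series (envelope sizes, between A and B): C5 = 162 × 229 mm.

C5 (162 × 229 mm)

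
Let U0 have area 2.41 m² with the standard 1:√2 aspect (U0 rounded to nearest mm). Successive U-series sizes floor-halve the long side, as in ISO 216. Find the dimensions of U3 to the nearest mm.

461 × 652 mm

Let U0's short side be w mm. w · w√2 = 2.41 m² = 2,410,000 mm², so w ≈ 1305.4 mm and w√2 ≈ 1846.1 mm → U0 = 1305 × 1846 mm.
U1: ⌊1846/2⌋ × 1305 = 923 × 1305 mm
U2: ⌊1305/2⌋ × 923 = 652 × 923 mm
U3: ⌊923/2⌋ × 652 = 461 × 652 mm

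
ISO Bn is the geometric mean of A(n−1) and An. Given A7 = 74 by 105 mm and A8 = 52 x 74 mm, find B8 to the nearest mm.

62 × 88 mm

Short side: √(74 · 52) = √3848 ≈ 62.0 → 62 mm
Long side: √(105 · 74) = √7770 ≈ 88.1 → 88 mm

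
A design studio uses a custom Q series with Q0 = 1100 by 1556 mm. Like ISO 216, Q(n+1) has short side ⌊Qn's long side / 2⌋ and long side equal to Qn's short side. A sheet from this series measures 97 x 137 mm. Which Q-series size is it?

Q0: 1100 × 1556 mm
Q1: 778 × 1100 mm
Q2: 550 × 778 mm
Q3: 389 × 550 mm
Q4: 275 × 389 mm
Q5: 194 × 275 mm
Q6: 137 × 194 mm
Q7: 97 × 137 mm
Q8: 68 × 97 mm
→ matches Q7.

Q7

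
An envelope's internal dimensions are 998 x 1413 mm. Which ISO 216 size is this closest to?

Aspect ratio 1413/998 ≈ 1.416 — close to the ISO √2 ≈ 1.414.
In the B-series (B0 = 1000 × 1414 mm): B0 = 1000 × 1414 mm.
Off by 3 mm total — nearest standard size.

B0 (1000 × 1414 mm)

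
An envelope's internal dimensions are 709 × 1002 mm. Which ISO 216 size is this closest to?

Aspect ratio 1002/709 ≈ 1.413 — close to the ISO √2 ≈ 1.414.
In the B-series (B0 = 1000 × 1414 mm): B1 = 707 × 1000 mm.
Off by 4 mm total — nearest standard size.

B1 (707 × 1000 mm)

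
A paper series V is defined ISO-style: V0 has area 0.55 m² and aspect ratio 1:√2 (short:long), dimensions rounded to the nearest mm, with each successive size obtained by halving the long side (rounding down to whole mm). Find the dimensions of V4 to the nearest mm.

Let V0's short side be w mm. w · w√2 = 0.55 m² = 550,000 mm², so w ≈ 623.6 mm and w√2 ≈ 881.9 mm → V0 = 624 × 882 mm.
V1: ⌊882/2⌋ × 624 = 441 × 624 mm
V2: ⌊624/2⌋ × 441 = 312 × 441 mm
V3: ⌊441/2⌋ × 312 = 220 × 312 mm
V4: ⌊312/2⌋ × 220 = 156 × 220 mm

156 × 220 mm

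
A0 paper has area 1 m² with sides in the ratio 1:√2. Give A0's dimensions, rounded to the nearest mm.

841 × 1189 mm

Let the short side be w mm. Then the long side is w√2 and w · w√2 = 10⁶ mm².
w² = 10⁶/√2, so w = 1000 / 2^(1/4) ≈ 840.9 mm; long side = 1000 · 2^(1/4) ≈ 1189.2 mm.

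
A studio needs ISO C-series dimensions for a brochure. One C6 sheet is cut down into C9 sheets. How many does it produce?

8

C6 = 114 × 162 mm; C9 = 40 × 57 mm.
Each halving step doubles the count; 3 steps from C6 to C9.
2^3 = 8.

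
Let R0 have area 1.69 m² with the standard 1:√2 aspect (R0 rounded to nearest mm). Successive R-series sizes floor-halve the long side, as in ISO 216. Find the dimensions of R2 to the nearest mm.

Let R0's short side be w mm. w · w√2 = 1.69 m² = 1,690,000 mm², so w ≈ 1093.2 mm and w√2 ≈ 1546.0 mm → R0 = 1093 × 1546 mm.
R1: ⌊1546/2⌋ × 1093 = 773 × 1093 mm
R2: ⌊1093/2⌋ × 773 = 546 × 773 mm

546 × 773 mm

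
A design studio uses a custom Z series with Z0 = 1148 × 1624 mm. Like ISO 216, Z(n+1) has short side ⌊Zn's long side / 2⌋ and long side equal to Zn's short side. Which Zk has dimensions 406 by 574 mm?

Z0: 1148 × 1624 mm
Z1: 812 × 1148 mm
Z2: 574 × 812 mm
Z3: 406 × 574 mm
Z4: 287 × 406 mm
→ matches Z3.

Z3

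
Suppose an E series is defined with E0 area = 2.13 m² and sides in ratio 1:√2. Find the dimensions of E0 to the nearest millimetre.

Let the short side be w mm. Then w · w√2 = 2.13 m² = 2,130,000 mm².
w² = 2,130,000/√2, so w ≈ 1227.2 mm; long side = w√2 ≈ 1735.6 mm.

1227 × 1736 mm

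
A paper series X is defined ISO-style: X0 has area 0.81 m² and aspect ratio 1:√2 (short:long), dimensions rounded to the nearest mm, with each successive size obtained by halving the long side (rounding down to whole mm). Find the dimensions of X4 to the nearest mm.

189 × 267 mm

Let X0's short side be w mm. w · w√2 = 0.81 m² = 810,000 mm², so w ≈ 756.8 mm and w√2 ≈ 1070.3 mm → X0 = 757 × 1070 mm.
X1: ⌊1070/2⌋ × 757 = 535 × 757 mm
X2: ⌊757/2⌋ × 535 = 378 × 535 mm
X3: ⌊535/2⌋ × 378 = 267 × 378 mm
X4: ⌊378/2⌋ × 267 = 189 × 267 mm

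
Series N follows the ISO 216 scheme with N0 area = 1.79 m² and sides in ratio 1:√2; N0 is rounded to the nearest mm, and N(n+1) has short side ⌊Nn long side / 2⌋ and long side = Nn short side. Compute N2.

562 × 795 mm

Let N0's short side be w mm. w · w√2 = 1.79 m² = 1,790,000 mm², so w ≈ 1125.0 mm and w√2 ≈ 1591.1 mm → N0 = 1125 × 1591 mm.
N1: ⌊1591/2⌋ × 1125 = 795 × 1125 mm
N2: ⌊1125/2⌋ × 795 = 562 × 795 mm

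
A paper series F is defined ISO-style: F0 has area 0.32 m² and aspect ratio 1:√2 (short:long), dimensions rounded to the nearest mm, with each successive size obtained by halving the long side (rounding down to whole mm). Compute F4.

Let F0's short side be w mm. w · w√2 = 0.32 m² = 320,000 mm², so w ≈ 475.7 mm and w√2 ≈ 672.7 mm → F0 = 476 × 673 mm.
F1: ⌊673/2⌋ × 476 = 336 × 476 mm
F2: ⌊476/2⌋ × 336 = 238 × 336 mm
F3: ⌊336/2⌋ × 238 = 168 × 238 mm
F4: ⌊238/2⌋ × 168 = 119 × 168 mm

119 × 168 mm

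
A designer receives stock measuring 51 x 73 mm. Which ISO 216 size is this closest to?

Aspect ratio 73/51 ≈ 1.431 (ISO target is √2 ≈ 1.414).
In the A-series (A0 area = 1 m²): A8 = 52 × 74 mm.
Off by 2 mm total — nearest standard size.

A8 (52 × 74 mm)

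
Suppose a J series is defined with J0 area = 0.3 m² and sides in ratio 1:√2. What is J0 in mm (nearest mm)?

461 × 651 mm

Let the short side be w mm. Then w · w√2 = 0.3 m² = 300,000 mm².
w² = 300,000/√2, so w ≈ 460.6 mm; long side = w√2 ≈ 651.4 mm.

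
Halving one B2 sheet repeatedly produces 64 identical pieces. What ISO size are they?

64 = 2^6, so 6 halving steps.
B2 → B3 → … → B8 after 6 steps.

B8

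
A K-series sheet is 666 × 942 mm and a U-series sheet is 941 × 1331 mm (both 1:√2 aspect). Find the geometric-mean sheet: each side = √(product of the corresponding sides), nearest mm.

792 × 1120 mm

Short side: √(666 · 941) = √626706 ≈ 791.6 → 792 mm
Long side: √(942 · 1331) = √1253802 ≈ 1119.7 → 1120 mm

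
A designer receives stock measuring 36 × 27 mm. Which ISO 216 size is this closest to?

Aspect ratio 36/27 ≈ 1.333 (ISO target is √2 ≈ 1.414).
In the A-series (A0 area = 1 m²): A10 = 26 × 37 mm.
Off by 2 mm total — nearest standard size.

A10 (26 × 37 mm)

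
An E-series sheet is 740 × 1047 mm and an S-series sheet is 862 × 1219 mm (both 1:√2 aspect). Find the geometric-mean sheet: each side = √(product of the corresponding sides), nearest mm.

799 × 1130 mm

Short side: √(740 · 862) = √637880 ≈ 798.7 → 799 mm
Long side: √(1047 · 1219) = √1276293 ≈ 1129.7 → 1130 mm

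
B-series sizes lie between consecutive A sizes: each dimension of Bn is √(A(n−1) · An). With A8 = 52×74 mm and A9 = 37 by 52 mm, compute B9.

44 × 62 mm

Short side: √(52 · 37) = √1924 ≈ 43.9 → 44 mm
Long side: √(74 · 52) = √3848 ≈ 62.0 → 62 mm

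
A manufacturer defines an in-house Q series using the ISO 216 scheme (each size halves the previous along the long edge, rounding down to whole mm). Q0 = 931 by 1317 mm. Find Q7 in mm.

82 × 116 mm

Q1 = 658 × 931 mm (from Q0 by 1 halving).
Q2: ⌊931/2⌋ × 658 = 465 × 658 mm
Q3: ⌊658/2⌋ × 465 = 329 × 465 mm
Q4: ⌊465/2⌋ × 329 = 232 × 329 mm
Q5: ⌊329/2⌋ × 232 = 164 × 232 mm
Q6: ⌊232/2⌋ × 164 = 116 × 164 mm
Q7: ⌊164/2⌋ × 116 = 82 × 116 mm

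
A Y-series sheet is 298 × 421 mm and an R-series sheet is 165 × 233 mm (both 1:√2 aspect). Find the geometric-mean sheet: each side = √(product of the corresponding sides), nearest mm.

222 × 313 mm

Short side: √(298 · 165) = √49170 ≈ 221.7 → 222 mm
Long side: √(421 · 233) = √98093 ≈ 313.2 → 313 mm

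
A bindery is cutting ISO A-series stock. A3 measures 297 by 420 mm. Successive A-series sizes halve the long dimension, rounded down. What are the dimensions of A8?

52 × 74 mm

A4: ⌊420/2⌋ × 297 = 210 × 297 mm
A5: ⌊297/2⌋ × 210 = 148 × 210 mm
A6: ⌊210/2⌋ × 148 = 105 × 148 mm
A7: ⌊148/2⌋ × 105 = 74 × 105 mm
A8: ⌊105/2⌋ × 74 = 52 × 74 mm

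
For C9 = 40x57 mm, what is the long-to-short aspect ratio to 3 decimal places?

57 / 40 = 1.425
ISO 216 targets √2 ≈ 1.414; the +0.011 deviation is from mm rounding.

1.425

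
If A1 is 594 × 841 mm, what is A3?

A2: ⌊841/2⌋ × 594 = 420 × 594 mm
A3: ⌊594/2⌋ × 420 = 297 × 420 mm

297 × 420 mm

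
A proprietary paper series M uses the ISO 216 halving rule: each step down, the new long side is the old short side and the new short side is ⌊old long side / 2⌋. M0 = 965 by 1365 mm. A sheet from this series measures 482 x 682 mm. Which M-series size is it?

M2

M0: 965 × 1365 mm
M1: 682 × 965 mm
M2: 482 × 682 mm
M3: 341 × 482 mm
→ matches M2.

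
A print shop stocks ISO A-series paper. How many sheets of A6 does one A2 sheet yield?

Each ISO step halves the sheet: 1 × A2 → 2 × A3 → 4 × A4 → 8 × A5 → …
From A2 to A6 is 4 halving steps: 2^4 = 16.

16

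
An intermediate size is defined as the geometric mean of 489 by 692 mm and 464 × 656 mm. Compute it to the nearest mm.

Short side: √(489 · 464) = √226896 ≈ 476.3 → 476 mm
Long side: √(692 · 656) = √453952 ≈ 673.8 → 674 mm

476 × 674 mm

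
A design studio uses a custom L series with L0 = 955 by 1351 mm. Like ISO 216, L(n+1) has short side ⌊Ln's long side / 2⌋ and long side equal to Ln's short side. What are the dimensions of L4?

L1: ⌊1351/2⌋ × 955 = 675 × 955 mm
L2: ⌊955/2⌋ × 675 = 477 × 675 mm
L3: ⌊675/2⌋ × 477 = 337 × 477 mm
L4: ⌊477/2⌋ × 337 = 238 × 337 mm

238 × 337 mm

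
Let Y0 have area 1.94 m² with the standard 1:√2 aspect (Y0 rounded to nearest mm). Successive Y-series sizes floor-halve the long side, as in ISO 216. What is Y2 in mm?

Let Y0's short side be w mm. w · w√2 = 1.94 m² = 1,940,000 mm², so w ≈ 1171.2 mm and w√2 ≈ 1656.4 mm → Y0 = 1171 × 1656 mm.
Y1: ⌊1656/2⌋ × 1171 = 828 × 1171 mm
Y2: ⌊1171/2⌋ × 828 = 585 × 828 mm

585 × 828 mm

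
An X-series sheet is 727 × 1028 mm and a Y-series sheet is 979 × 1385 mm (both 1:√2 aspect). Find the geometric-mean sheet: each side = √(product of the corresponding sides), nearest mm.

844 × 1193 mm

Short side: √(727 · 979) = √711733 ≈ 843.6 → 844 mm
Long side: √(1028 · 1385) = √1423780 ≈ 1193.2 → 1193 mm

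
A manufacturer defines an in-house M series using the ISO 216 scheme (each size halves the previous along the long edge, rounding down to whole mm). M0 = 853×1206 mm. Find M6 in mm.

106 × 150 mm

M1 = 603 × 853 mm (from M0 by 1 halving).
M2: ⌊853/2⌋ × 603 = 426 × 603 mm
M3: ⌊603/2⌋ × 426 = 301 × 426 mm
M4: ⌊426/2⌋ × 301 = 213 × 301 mm
M5: ⌊301/2⌋ × 213 = 150 × 213 mm
M6: ⌊213/2⌋ × 150 = 106 × 150 mm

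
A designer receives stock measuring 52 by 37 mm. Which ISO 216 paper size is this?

A9 (37 × 52 mm)

Aspect ratio 52/37 ≈ 1.405 — close to the ISO √2 ≈ 1.414.
In the A-series (A0 area = 1 m²): A9 = 37 × 52 mm.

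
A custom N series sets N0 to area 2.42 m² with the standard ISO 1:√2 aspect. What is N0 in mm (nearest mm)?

1308 × 1850 mm

Let the short side be w mm. Then w · w√2 = 2.42 m² = 2,420,000 mm².
w² = 2,420,000/√2, so w ≈ 1308.1 mm; long side = w√2 ≈ 1850.0 mm.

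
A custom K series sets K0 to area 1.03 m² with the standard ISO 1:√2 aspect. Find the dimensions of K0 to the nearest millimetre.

Let the short side be w mm. Then w · w√2 = 1.03 m² = 1,030,000 mm².
w² = 1,030,000/√2, so w ≈ 853.4 mm; long side = w√2 ≈ 1206.9 mm.

853 × 1207 mm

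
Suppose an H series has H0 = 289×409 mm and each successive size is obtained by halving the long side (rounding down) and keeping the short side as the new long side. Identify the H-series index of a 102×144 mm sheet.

H0: 289 × 409 mm
H1: 204 × 289 mm
H2: 144 × 204 mm
H3: 102 × 144 mm
H4: 72 × 102 mm
→ matches H3.

H3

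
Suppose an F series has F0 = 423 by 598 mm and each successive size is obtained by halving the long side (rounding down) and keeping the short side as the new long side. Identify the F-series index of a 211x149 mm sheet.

F3

F0: 423 × 598 mm
F1: 299 × 423 mm
F2: 211 × 299 mm
F3: 149 × 211 mm
F4: 105 × 149 mm
→ matches F3.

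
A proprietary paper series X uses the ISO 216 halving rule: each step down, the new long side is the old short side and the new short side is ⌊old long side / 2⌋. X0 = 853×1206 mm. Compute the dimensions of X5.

150 × 213 mm

X1: ⌊1206/2⌋ × 853 = 603 × 853 mm
X2: ⌊853/2⌋ × 603 = 426 × 603 mm
X3: ⌊603/2⌋ × 426 = 301 × 426 mm
X4: ⌊426/2⌋ × 301 = 213 × 301 mm
X5: ⌊301/2⌋ × 213 = 150 × 213 mm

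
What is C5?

C0 = 917 × 1297 mm (C0 is the geometric mean of A0 and B0, aspect 1:√2).
C1: ⌊1297/2⌋ × 917 = 648 × 917 mm
C2: ⌊917/2⌋ × 648 = 458 × 648 mm
C3: ⌊648/2⌋ × 458 = 324 × 458 mm
C4: ⌊458/2⌋ × 324 = 229 × 324 mm
C5: ⌊324/2⌋ × 229 = 162 × 229 mm

162 × 229 mm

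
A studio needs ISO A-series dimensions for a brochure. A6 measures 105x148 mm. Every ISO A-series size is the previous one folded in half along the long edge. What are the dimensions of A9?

37 × 52 mm

A7: ⌊148/2⌋ × 105 = 74 × 105 mm
A8: ⌊105/2⌋ × 74 = 52 × 74 mm
A9: ⌊74/2⌋ × 52 = 37 × 52 mm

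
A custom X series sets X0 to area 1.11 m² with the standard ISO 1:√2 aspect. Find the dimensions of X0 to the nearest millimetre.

886 × 1253 mm

Let the short side be w mm. Then w · w√2 = 1.11 m² = 1,110,000 mm².
w² = 1,110,000/√2, so w ≈ 885.9 mm; long side = w√2 ≈ 1252.9 mm.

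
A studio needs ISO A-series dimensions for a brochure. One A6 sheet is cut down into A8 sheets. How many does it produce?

Each ISO step halves the sheet: 1 × A6 → 2 × A7 → 4 × A8
From A6 to A8 is 2 halving steps: 2^2 = 4.

4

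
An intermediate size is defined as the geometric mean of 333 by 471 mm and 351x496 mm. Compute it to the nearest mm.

Short side: √(333 · 351) = √116883 ≈ 341.9 → 342 mm
Long side: √(471 · 496) = √233616 ≈ 483.3 → 483 mm

342 × 483 mm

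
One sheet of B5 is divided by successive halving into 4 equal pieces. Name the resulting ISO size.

4 = 2^2, so 2 halving steps.
B5 → B6 → … → B7 after 2 steps.

B7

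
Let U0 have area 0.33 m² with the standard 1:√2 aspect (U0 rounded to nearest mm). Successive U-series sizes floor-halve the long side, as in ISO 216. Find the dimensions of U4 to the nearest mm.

Let U0's short side be w mm. w · w√2 = 0.33 m² = 330,000 mm², so w ≈ 483.1 mm and w√2 ≈ 683.1 mm → U0 = 483 × 683 mm.
U1: ⌊683/2⌋ × 483 = 341 × 483 mm
U2: ⌊483/2⌋ × 341 = 241 × 341 mm
U3: ⌊341/2⌋ × 241 = 170 × 241 mm
U4: ⌊241/2⌋ × 170 = 120 × 170 mm

120 × 170 mm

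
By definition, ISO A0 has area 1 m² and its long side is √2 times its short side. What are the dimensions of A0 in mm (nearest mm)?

841 × 1189 mm

Let the short side be w mm. Then the long side is w√2 and w · w√2 = 10⁶ mm².
w² = 10⁶/√2, so w = 1000 / 2^(1/4) ≈ 840.9 mm; long side = 1000 · 2^(1/4) ≈ 1189.2 mm.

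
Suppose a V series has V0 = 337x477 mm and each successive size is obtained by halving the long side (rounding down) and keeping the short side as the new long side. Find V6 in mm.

42 × 59 mm

V1 = 238 × 337 mm (from V0 by 1 halving).
V2: ⌊337/2⌋ × 238 = 168 × 238 mm
V3: ⌊238/2⌋ × 168 = 119 × 168 mm
V4: ⌊168/2⌋ × 119 = 84 × 119 mm
V5: ⌊119/2⌋ × 84 = 59 × 84 mm
V6: ⌊84/2⌋ × 59 = 42 × 59 mm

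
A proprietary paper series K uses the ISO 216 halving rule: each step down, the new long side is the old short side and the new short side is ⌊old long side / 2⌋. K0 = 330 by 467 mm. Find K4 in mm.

K1: ⌊467/2⌋ × 330 = 233 × 330 mm
K2: ⌊330/2⌋ × 233 = 165 × 233 mm
K3: ⌊233/2⌋ × 165 = 116 × 165 mm
K4: ⌊165/2⌋ × 116 = 82 × 116 mm

82 × 116 mm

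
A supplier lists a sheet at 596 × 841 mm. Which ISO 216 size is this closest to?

Aspect ratio 841/596 ≈ 1.411 — close to the ISO √2 ≈ 1.414.
In the A-series (A0 area = 1 m²): A1 = 594 × 841 mm.
Off by 2 mm total — nearest standard size.

A1 (594 × 841 mm)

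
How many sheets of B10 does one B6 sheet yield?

B6 = 125 × 176 mm; B10 = 31 × 44 mm.
Each halving step doubles the count; 4 steps from B6 to B10.
2^4 = 16.

16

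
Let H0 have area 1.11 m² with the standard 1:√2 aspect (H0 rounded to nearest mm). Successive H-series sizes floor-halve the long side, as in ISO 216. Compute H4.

Let H0's short side be w mm. w · w√2 = 1.11 m² = 1,110,000 mm², so w ≈ 885.9 mm and w√2 ≈ 1252.9 mm → H0 = 886 × 1253 mm.
H1: ⌊1253/2⌋ × 886 = 626 × 886 mm
H2: ⌊886/2⌋ × 626 = 443 × 626 mm
H3: ⌊626/2⌋ × 443 = 313 × 443 mm
H4: ⌊443/2⌋ × 313 = 221 × 313 mm

221 × 313 mm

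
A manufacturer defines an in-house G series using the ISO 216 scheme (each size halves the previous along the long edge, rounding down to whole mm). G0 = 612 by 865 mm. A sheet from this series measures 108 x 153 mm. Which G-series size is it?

G0: 612 × 865 mm
G1: 432 × 612 mm
G2: 306 × 432 mm
G3: 216 × 306 mm
G4: 153 × 216 mm
G5: 108 × 153 mm
G6: 76 × 108 mm
→ matches G5.

G5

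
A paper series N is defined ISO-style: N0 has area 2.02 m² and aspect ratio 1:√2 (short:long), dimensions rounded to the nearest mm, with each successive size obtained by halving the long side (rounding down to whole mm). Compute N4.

298 × 422 mm

Let N0's short side be w mm. w · w√2 = 2.02 m² = 2,020,000 mm², so w ≈ 1195.1 mm and w√2 ≈ 1690.2 mm → N0 = 1195 × 1690 mm.
N1: ⌊1690/2⌋ × 1195 = 845 × 1195 mm
N2: ⌊1195/2⌋ × 845 = 597 × 845 mm
N3: ⌊845/2⌋ × 597 = 422 × 597 mm
N4: ⌊597/2⌋ × 422 = 298 × 422 mm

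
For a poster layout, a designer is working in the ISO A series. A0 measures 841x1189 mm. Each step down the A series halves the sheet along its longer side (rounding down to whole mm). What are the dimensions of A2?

A1: ⌊1189/2⌋ × 841 = 594 × 841 mm
A2: ⌊841/2⌋ × 594 = 420 × 594 mm

420 × 594 mm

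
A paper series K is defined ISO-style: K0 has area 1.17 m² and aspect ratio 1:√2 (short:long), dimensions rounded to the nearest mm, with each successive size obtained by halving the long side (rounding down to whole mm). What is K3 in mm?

321 × 455 mm

Let K0's short side be w mm. w · w√2 = 1.17 m² = 1,170,000 mm², so w ≈ 909.6 mm and w√2 ≈ 1286.3 mm → K0 = 910 × 1286 mm.
K1: ⌊1286/2⌋ × 910 = 643 × 910 mm
K2: ⌊910/2⌋ × 643 = 455 × 643 mm
K3: ⌊643/2⌋ × 455 = 321 × 455 mm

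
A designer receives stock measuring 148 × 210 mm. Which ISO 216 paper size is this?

A5 (148 × 210 mm)

Aspect ratio 210/148 ≈ 1.419 — close to the ISO √2 ≈ 1.414.
In the A-series (A0 area = 1 m²): A5 = 148 × 210 mm.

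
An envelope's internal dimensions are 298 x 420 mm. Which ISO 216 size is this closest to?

A3 (297 × 420 mm)

Aspect ratio 420/298 ≈ 1.409 — close to the ISO √2 ≈ 1.414.
In the A-series (A0 area = 1 m²): A3 = 297 × 420 mm.
Off by 1 mm total — nearest standard size.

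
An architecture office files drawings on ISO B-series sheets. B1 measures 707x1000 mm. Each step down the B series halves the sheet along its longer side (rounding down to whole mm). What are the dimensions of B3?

B2: ⌊1000/2⌋ × 707 = 500 × 707 mm
B3: ⌊707/2⌋ × 500 = 353 × 500 mm

353 × 500 mm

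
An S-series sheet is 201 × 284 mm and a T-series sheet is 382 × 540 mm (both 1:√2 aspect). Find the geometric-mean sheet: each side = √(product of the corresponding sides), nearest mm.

277 × 392 mm

Short side: √(201 · 382) = √76782 ≈ 277.1 → 277 mm
Long side: √(284 · 540) = √153360 ≈ 391.6 → 392 mm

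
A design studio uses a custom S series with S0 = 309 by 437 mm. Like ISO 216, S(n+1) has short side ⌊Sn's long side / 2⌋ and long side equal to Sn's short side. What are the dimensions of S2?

154 × 218 mm

S1: ⌊437/2⌋ × 309 = 218 × 309 mm
S2: ⌊309/2⌋ × 218 = 154 × 218 mm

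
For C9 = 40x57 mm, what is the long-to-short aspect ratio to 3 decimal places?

1.425

57 / 40 = 1.425
ISO 216 targets √2 ≈ 1.414; the +0.011 deviation is from mm rounding.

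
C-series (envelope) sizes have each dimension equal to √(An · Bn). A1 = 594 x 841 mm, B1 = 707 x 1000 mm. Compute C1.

Short side: √(594 · 707) = √419958 ≈ 648.0 → 648 mm
Long side: √(841 · 1000) = √841000 ≈ 917.1 → 917 mm

648 × 917 mm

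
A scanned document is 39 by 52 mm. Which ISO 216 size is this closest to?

Aspect ratio 52/39 ≈ 1.333 (ISO target is √2 ≈ 1.414).
In the A-series (A0 area = 1 m²): A9 = 37 × 52 mm.
Off by 2 mm total — nearest standard size.

A9 (37 × 52 mm)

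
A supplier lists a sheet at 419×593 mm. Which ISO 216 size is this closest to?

A2 (420 × 594 mm)

Aspect ratio 593/419 ≈ 1.415 — close to the ISO √2 ≈ 1.414.
In the A-series (A0 area = 1 m²): A2 = 420 × 594 mm.
Off by 2 mm total — nearest standard size.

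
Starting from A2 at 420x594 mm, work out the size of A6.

105 × 148 mm

A3: ⌊594/2⌋ × 420 = 297 × 420 mm
A4: ⌊420/2⌋ × 297 = 210 × 297 mm
A5: ⌊297/2⌋ × 210 = 148 × 210 mm
A6: ⌊210/2⌋ × 148 = 105 × 148 mm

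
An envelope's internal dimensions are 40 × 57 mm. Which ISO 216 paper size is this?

Aspect ratio 57/40 ≈ 1.425 — close to the ISO √2 ≈ 1.414.
In the C-series (envelope sizes, between A and B): C9 = 40 × 57 mm.

C9 (40 × 57 mm)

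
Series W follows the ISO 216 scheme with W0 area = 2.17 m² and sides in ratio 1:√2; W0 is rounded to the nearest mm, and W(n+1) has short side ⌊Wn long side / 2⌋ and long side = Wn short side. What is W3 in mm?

438 × 619 mm

Let W0's short side be w mm. w · w√2 = 2.17 m² = 2,170,000 mm², so w ≈ 1238.7 mm and w√2 ≈ 1751.8 mm → W0 = 1239 × 1752 mm.
W1: ⌊1752/2⌋ × 1239 = 876 × 1239 mm
W2: ⌊1239/2⌋ × 876 = 619 × 876 mm
W3: ⌊876/2⌋ × 619 = 438 × 619 mm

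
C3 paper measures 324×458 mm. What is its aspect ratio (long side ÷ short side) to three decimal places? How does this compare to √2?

1.414

458 / 324 = 1.414
Matches √2 ≈ 1.414 — the ISO 216 defining ratio.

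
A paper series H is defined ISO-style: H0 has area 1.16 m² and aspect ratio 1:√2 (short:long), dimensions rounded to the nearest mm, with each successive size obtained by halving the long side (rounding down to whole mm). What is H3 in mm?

Let H0's short side be w mm. w · w√2 = 1.16 m² = 1,160,000 mm², so w ≈ 905.7 mm and w√2 ≈ 1280.8 mm → H0 = 906 × 1281 mm.
H1: ⌊1281/2⌋ × 906 = 640 × 906 mm
H2: ⌊906/2⌋ × 640 = 453 × 640 mm
H3: ⌊640/2⌋ × 453 = 320 × 453 mm

320 × 453 mm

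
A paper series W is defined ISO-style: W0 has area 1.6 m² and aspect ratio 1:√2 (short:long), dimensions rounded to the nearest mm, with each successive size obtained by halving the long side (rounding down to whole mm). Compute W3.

376 × 532 mm

Let W0's short side be w mm. w · w√2 = 1.6 m² = 1,600,000 mm², so w ≈ 1063.7 mm and w√2 ≈ 1504.2 mm → W0 = 1064 × 1504 mm.
W1: ⌊1504/2⌋ × 1064 = 752 × 1064 mm
W2: ⌊1064/2⌋ × 752 = 532 × 752 mm
W3: ⌊752/2⌋ × 532 = 376 × 532 mm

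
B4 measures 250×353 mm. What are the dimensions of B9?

B5: ⌊353/2⌋ × 250 = 176 × 250 mm
B6: ⌊250/2⌋ × 176 = 125 × 176 mm
B7: ⌊176/2⌋ × 125 = 88 × 125 mm
B8: ⌊125/2⌋ × 88 = 62 × 88 mm
B9: ⌊88/2⌋ × 62 = 44 × 62 mm

44 × 62 mm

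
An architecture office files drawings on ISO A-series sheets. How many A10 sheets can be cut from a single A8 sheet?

Each ISO step halves the sheet: 1 × A8 → 2 × A9 → 4 × A10
From A8 to A10 is 2 halving steps: 2^2 = 4.

4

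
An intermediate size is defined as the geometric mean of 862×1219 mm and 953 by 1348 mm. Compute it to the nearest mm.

Short side: √(862 · 953) = √821486 ≈ 906.4 → 906 mm
Long side: √(1219 · 1348) = √1643212 ≈ 1281.9 → 1282 mm

906 × 1282 mm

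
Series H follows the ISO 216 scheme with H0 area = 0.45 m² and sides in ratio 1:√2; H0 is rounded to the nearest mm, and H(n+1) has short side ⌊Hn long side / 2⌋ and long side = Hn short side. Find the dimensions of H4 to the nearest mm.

Let H0's short side be w mm. w · w√2 = 0.45 m² = 450,000 mm², so w ≈ 564.1 mm and w√2 ≈ 797.7 mm → H0 = 564 × 798 mm.
H1: ⌊798/2⌋ × 564 = 399 × 564 mm
H2: ⌊564/2⌋ × 399 = 282 × 399 mm
H3: ⌊399/2⌋ × 282 = 199 × 282 mm
H4: ⌊282/2⌋ × 199 = 141 × 199 mm

141 × 199 mm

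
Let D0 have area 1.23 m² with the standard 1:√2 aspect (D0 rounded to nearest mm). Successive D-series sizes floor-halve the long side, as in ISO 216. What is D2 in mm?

466 × 659 mm

Let D0's short side be w mm. w · w√2 = 1.23 m² = 1,230,000 mm², so w ≈ 932.6 mm and w√2 ≈ 1318.9 mm → D0 = 933 × 1319 mm.
D1: ⌊1319/2⌋ × 933 = 659 × 933 mm
D2: ⌊933/2⌋ × 659 = 466 × 659 mm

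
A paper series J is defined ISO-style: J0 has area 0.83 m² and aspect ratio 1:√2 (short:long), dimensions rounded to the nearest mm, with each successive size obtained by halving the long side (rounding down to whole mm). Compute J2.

383 × 541 mm

Let J0's short side be w mm. w · w√2 = 0.83 m² = 830,000 mm², so w ≈ 766.1 mm and w√2 ≈ 1083.4 mm → J0 = 766 × 1083 mm.
J1: ⌊1083/2⌋ × 766 = 541 × 766 mm
J2: ⌊766/2⌋ × 541 = 383 × 541 mm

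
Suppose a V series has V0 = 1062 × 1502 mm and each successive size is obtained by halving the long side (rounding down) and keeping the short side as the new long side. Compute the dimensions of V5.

187 × 265 mm

V1: ⌊1502/2⌋ × 1062 = 751 × 1062 mm
V2: ⌊1062/2⌋ × 751 = 531 × 751 mm
V3: ⌊751/2⌋ × 531 = 375 × 531 mm
V4: ⌊531/2⌋ × 375 = 265 × 375 mm
V5: ⌊375/2⌋ × 265 = 187 × 265 mm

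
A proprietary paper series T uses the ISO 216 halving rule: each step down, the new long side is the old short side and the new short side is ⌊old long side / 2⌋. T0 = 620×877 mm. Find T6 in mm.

T1: ⌊877/2⌋ × 620 = 438 × 620 mm
T2: ⌊620/2⌋ × 438 = 310 × 438 mm
T3: ⌊438/2⌋ × 310 = 219 × 310 mm
T4: ⌊310/2⌋ × 219 = 155 × 219 mm
T5: ⌊219/2⌋ × 155 = 109 × 155 mm
T6: ⌊155/2⌋ × 109 = 77 × 109 mm

77 × 109 mm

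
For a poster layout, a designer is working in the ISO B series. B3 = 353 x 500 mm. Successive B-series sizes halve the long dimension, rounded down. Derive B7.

88 × 125 mm

B4: ⌊500/2⌋ × 353 = 250 × 353 mm
B5: ⌊353/2⌋ × 250 = 176 × 250 mm
B6: ⌊250/2⌋ × 176 = 125 × 176 mm
B7: ⌊176/2⌋ × 125 = 88 × 125 mm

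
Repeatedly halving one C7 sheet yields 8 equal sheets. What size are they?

8 = 2^3, so 3 halving steps.
C7 → C8 → … → C10 after 3 steps.

C10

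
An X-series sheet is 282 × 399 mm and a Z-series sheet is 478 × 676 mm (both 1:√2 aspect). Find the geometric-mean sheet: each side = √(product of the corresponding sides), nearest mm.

367 × 519 mm

Short side: √(282 · 478) = √134796 ≈ 367.1 → 367 mm
Long side: √(399 · 676) = √269724 ≈ 519.3 → 519 mm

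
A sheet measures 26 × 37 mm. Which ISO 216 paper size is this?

A10 (26 × 37 mm)

Aspect ratio 37/26 ≈ 1.423 — close to the ISO √2 ≈ 1.414.
In the A-series (A0 area = 1 m²): A10 = 26 × 37 mm.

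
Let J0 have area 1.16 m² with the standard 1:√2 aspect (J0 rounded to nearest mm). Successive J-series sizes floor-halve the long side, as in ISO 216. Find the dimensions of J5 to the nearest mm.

Let J0's short side be w mm. w · w√2 = 1.16 m² = 1,160,000 mm², so w ≈ 905.7 mm and w√2 ≈ 1280.8 mm → J0 = 906 × 1281 mm.
J1: ⌊1281/2⌋ × 906 = 640 × 906 mm
J2: ⌊906/2⌋ × 640 = 453 × 640 mm
J3: ⌊640/2⌋ × 453 = 320 × 453 mm
J4: ⌊453/2⌋ × 320 = 226 × 320 mm
J5: ⌊320/2⌋ × 226 = 160 × 226 mm

160 × 226 mm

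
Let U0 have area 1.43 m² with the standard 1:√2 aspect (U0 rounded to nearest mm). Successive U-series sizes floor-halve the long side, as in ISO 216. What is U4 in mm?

Let U0's short side be w mm. w · w√2 = 1.43 m² = 1,430,000 mm², so w ≈ 1005.6 mm and w√2 ≈ 1422.1 mm → U0 = 1006 × 1422 mm.
U1: ⌊1422/2⌋ × 1006 = 711 × 1006 mm
U2: ⌊1006/2⌋ × 711 = 503 × 711 mm
U3: ⌊711/2⌋ × 503 = 355 × 503 mm
U4: ⌊503/2⌋ × 355 = 251 × 355 mm

251 × 355 mm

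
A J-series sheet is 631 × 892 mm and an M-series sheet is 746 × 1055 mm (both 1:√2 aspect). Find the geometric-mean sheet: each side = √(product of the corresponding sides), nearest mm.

Short side: √(631 · 746) = √470726 ≈ 686.1 → 686 mm
Long side: √(892 · 1055) = √941060 ≈ 970.1 → 970 mm

686 × 970 mm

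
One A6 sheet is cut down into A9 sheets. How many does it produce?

8

Each ISO step halves the sheet: 1 × A6 → 2 × A7 → 4 × A8 → 8 × A9
From A6 to A9 is 3 halving steps: 2^3 = 8.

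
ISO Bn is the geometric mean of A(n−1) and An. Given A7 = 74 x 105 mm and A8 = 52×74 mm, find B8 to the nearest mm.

Short side: √(74 · 52) = √3848 ≈ 62.0 → 62 mm
Long side: √(105 · 74) = √7770 ≈ 88.1 → 88 mm

62 × 88 mm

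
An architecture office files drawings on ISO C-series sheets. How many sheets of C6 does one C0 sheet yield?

Each ISO step halves the sheet: 1 × C0 → 2 × C1 → 4 × C2 → 8 × C3 → …
From C0 to C6 is 6 halving steps: 2^6 = 64.

64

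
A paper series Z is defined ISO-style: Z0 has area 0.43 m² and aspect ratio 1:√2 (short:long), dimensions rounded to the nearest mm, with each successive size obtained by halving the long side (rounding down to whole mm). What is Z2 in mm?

275 × 390 mm

Let Z0's short side be w mm. w · w√2 = 0.43 m² = 430,000 mm², so w ≈ 551.4 mm and w√2 ≈ 779.8 mm → Z0 = 551 × 780 mm.
Z1: ⌊780/2⌋ × 551 = 390 × 551 mm
Z2: ⌊551/2⌋ × 390 = 275 × 390 mm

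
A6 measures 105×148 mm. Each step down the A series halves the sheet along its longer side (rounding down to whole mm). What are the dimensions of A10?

A7: ⌊148/2⌋ × 105 = 74 × 105 mm
A8: ⌊105/2⌋ × 74 = 52 × 74 mm
A9: ⌊74/2⌋ × 52 = 37 × 52 mm
A10: ⌊52/2⌋ × 37 = 26 × 37 mm

26 × 37 mm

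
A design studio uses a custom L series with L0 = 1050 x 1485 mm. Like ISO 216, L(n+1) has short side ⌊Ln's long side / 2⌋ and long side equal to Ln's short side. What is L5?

L1: ⌊1485/2⌋ × 1050 = 742 × 1050 mm
L2: ⌊1050/2⌋ × 742 = 525 × 742 mm
L3: ⌊742/2⌋ × 525 = 371 × 525 mm
L4: ⌊525/2⌋ × 371 = 262 × 371 mm
L5: ⌊371/2⌋ × 262 = 185 × 262 mm

185 × 262 mm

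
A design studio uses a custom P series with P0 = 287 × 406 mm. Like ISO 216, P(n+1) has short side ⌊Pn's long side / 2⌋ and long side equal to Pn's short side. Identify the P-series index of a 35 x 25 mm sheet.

P7

P0: 287 × 406 mm
P1: 203 × 287 mm
P2: 143 × 203 mm
P3: 101 × 143 mm
P4: 71 × 101 mm
P5: 50 × 71 mm
P6: 35 × 50 mm
P7: 25 × 35 mm
P8: 17 × 25 mm
→ matches P7.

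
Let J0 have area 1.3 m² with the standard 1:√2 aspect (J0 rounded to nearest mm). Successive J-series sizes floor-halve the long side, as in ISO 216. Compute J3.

Let J0's short side be w mm. w · w√2 = 1.3 m² = 1,300,000 mm², so w ≈ 958.8 mm and w√2 ≈ 1355.9 mm → J0 = 959 × 1356 mm.
J1: ⌊1356/2⌋ × 959 = 678 × 959 mm
J2: ⌊959/2⌋ × 678 = 479 × 678 mm
J3: ⌊678/2⌋ × 479 = 339 × 479 mm

339 × 479 mm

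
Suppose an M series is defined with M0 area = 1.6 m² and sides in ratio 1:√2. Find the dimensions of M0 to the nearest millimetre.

Let the short side be w mm. Then w · w√2 = 1.6 m² = 1,600,000 mm².
w² = 1,600,000/√2, so w ≈ 1063.7 mm; long side = w√2 ≈ 1504.2 mm.

1064 × 1504 mm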